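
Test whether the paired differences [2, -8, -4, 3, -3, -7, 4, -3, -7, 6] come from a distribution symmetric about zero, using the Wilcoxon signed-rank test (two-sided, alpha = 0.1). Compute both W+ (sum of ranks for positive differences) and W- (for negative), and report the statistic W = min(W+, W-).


Step 1: Drop any zero differences (none here) and take |d_i|.
|d| = [2, 8, 4, 3, 3, 7, 4, 3, 7, 6]
Step 2: Midrank |d_i| (ties get averaged ranks).
ranks: |2|->1, |8|->10, |4|->5.5, |3|->3, |3|->3, |7|->8.5, |4|->5.5, |3|->3, |7|->8.5, |6|->7
Step 3: Attach original signs; sum ranks with positive sign and with negative sign.
W+ = 1 + 3 + 5.5 + 7 = 16.5
W- = 10 + 5.5 + 3 + 8.5 + 3 + 8.5 = 38.5
(Check: W+ + W- = 55 should equal n(n+1)/2 = 55.)
Step 4: Test statistic W = min(W+, W-) = 16.5.
Step 5: Ties in |d|, so use the tie-corrected normal approximation.
        E[W] = n(n+1)/4 = 10*11/4 = 27.5.
        Tie groups: |d|=3 (t=3), |d|=4 (t=2), |d|=7 (t=2); sum(t^3 - t) = 36.
        Var[W] = n(n+1)(2n+1)/24 - sum(t^3-t)/48 = 2310/24 - 36/48 = 95.5.
        z = (W - E[W]) / sqrt(Var[W]) = (16.5 - 27.5) / 9.7724 = -1.1256.
        Two-sided p = 2*Phi(z) = 0.260327.
Step 6: alpha = 0.1. fail to reject H0.

W+ = 16.5, W- = 38.5, W = min = 16.5, p = 0.260327, fail to reject H0.


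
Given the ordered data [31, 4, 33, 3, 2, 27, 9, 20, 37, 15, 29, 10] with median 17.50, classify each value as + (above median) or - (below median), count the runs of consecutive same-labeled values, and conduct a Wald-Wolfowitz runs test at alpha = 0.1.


Step 1: Compute median = 17.50; label A = above, B = below.
Labels in order: ABABBABAABAB  (n_A = 6, n_B = 6)
Step 2: Count runs R = 10.
Step 3: Under H0 (random ordering), E[R] = 2*n_A*n_B/(n_A+n_B) + 1 = 2*6*6/12 + 1 = 7.0000.
        Var[R] = 2*n_A*n_B*(2*n_A*n_B - n_A - n_B) / ((n_A+n_B)^2 * (n_A+n_B-1)) = 4320/1584 = 2.7273.
        SD[R] = 1.6514.
Step 4: Continuity-corrected z = (R - 0.5 - E[R]) / SD[R] = (10 - 0.5 - 7.0000) / 1.6514 = 1.5138.
Step 5: Two-sided p-value via normal approximation = 2*(1 - Phi(|z|)) = 0.130070.
Step 6: alpha = 0.1. fail to reject H0.

R = 10, z = 1.5138, p = 0.130070, fail to reject H0.


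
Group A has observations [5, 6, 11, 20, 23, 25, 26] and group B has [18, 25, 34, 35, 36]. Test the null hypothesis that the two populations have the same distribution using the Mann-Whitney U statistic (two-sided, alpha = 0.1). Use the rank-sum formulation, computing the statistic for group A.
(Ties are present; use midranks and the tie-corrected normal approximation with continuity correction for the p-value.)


Step 1: Combine and sort all 12 observations; assign midranks.
sorted (value, group): (5,X), (6,X), (11,X), (18,Y), (20,X), (23,X), (25,X), (25,Y), (26,X), (34,Y), (35,Y), (36,Y)
ranks: 5->1, 6->2, 11->3, 18->4, 20->5, 23->6, 25->7.5, 25->7.5, 26->9, 34->10, 35->11, 36->12
Step 2: Rank sum for X: R1 = 1 + 2 + 3 + 5 + 6 + 7.5 + 9 = 33.5.
Step 3: U_X = R1 - n1(n1+1)/2 = 33.5 - 7*8/2 = 33.5 - 28 = 5.5.
       U_Y = n1*n2 - U_X = 35 - 5.5 = 29.5.
Step 4: Ties are present, so use the tie-corrected normal approximation (with continuity correction) for the p-value.
Step 5: p-value = 0.061363; compare to alpha = 0.1. reject H0.

U_X = 5.5, p = 0.061363, reject H0 at alpha = 0.1.


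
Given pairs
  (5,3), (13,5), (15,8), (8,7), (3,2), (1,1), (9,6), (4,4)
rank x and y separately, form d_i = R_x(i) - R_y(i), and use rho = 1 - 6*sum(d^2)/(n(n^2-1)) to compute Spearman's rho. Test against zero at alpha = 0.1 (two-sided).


Step 1: Rank x and y separately (midranks; no ties here).
rank(x): 5->4, 13->7, 15->8, 8->5, 3->2, 1->1, 9->6, 4->3
rank(y): 3->3, 5->5, 8->8, 7->7, 2->2, 1->1, 6->6, 4->4
Step 2: d_i = R_x(i) - R_y(i); compute d_i^2.
  (4-3)^2=1, (7-5)^2=4, (8-8)^2=0, (5-7)^2=4, (2-2)^2=0, (1-1)^2=0, (6-6)^2=0, (3-4)^2=1
sum(d^2) = 10.
Step 3: rho = 1 - 6*10 / (8*(8^2 - 1)) = 1 - 60/504 = 0.880952.
Step 4: Under H0, t = rho * sqrt((n-2)/(1-rho^2)) = 4.5601 ~ t(6).
Step 5: Two-sided p-value from the t-distribution with 6 df = 0.003850.
Step 6: alpha = 0.1. reject H0.

rho = 0.8810, p = 0.003850, reject H0 at alpha = 0.1.


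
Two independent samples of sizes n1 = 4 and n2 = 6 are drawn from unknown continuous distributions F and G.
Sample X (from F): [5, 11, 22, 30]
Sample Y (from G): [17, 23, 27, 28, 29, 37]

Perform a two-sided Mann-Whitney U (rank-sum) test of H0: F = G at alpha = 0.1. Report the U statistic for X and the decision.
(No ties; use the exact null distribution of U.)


Step 1: Combine and sort all 10 observations; assign midranks.
sorted (value, group): (5,X), (11,X), (17,Y), (22,X), (23,Y), (27,Y), (28,Y), (29,Y), (30,X), (37,Y)
ranks: 5->1, 11->2, 17->3, 22->4, 23->5, 27->6, 28->7, 29->8, 30->9, 37->10
Step 2: Rank sum for X: R1 = 1 + 2 + 4 + 9 = 16.
Step 3: U_X = R1 - n1(n1+1)/2 = 16 - 4*5/2 = 16 - 10 = 6.
       U_Y = n1*n2 - U_X = 24 - 6 = 18.
Step 4: No ties, so the exact null distribution of U (based on enumerating the C(10,4) = 210 equally likely rank assignments) gives the two-sided p-value.
Step 5: p-value = 0.257143; compare to alpha = 0.1. fail to reject H0.

U_X = 6, p = 0.257143, fail to reject H0 at alpha = 0.1.


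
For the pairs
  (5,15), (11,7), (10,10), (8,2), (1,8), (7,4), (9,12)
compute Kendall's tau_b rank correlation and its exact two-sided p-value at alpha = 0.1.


Step 1: Enumerate the 21 unordered pairs (i,j) with i<j and classify each by sign(x_j-x_i) * sign(y_j-y_i).
  (1,2):dx=+6,dy=-8->D; (1,3):dx=+5,dy=-5->D; (1,4):dx=+3,dy=-13->D; (1,5):dx=-4,dy=-7->C
  (1,6):dx=+2,dy=-11->D; (1,7):dx=+4,dy=-3->D; (2,3):dx=-1,dy=+3->D; (2,4):dx=-3,dy=-5->C
  (2,5):dx=-10,dy=+1->D; (2,6):dx=-4,dy=-3->C; (2,7):dx=-2,dy=+5->D; (3,4):dx=-2,dy=-8->C
  (3,5):dx=-9,dy=-2->C; (3,6):dx=-3,dy=-6->C; (3,7):dx=-1,dy=+2->D; (4,5):dx=-7,dy=+6->D
  (4,6):dx=-1,dy=+2->D; (4,7):dx=+1,dy=+10->C; (5,6):dx=+6,dy=-4->D; (5,7):dx=+8,dy=+4->C
  (6,7):dx=+2,dy=+8->C
Step 2: C = 9, D = 12, total pairs = 21.
Step 3: tau = (C - D)/(n(n-1)/2) = (9 - 12)/21 = -0.142857.
Step 4: Exact two-sided p-value (enumerate n! = 5040 permutations of y under H0): p = 0.772619.
Step 5: alpha = 0.1. fail to reject H0.

tau_b = -0.1429 (C=9, D=12), p = 0.772619, fail to reject H0.


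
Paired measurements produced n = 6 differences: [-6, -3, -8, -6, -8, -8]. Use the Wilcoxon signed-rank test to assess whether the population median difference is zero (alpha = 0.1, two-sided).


Step 1: Drop any zero differences (none here) and take |d_i|.
|d| = [6, 3, 8, 6, 8, 8]
Step 2: Midrank |d_i| (ties get averaged ranks).
ranks: |6|->2.5, |3|->1, |8|->5, |6|->2.5, |8|->5, |8|->5
Step 3: Attach original signs; sum ranks with positive sign and with negative sign.
W+ = 0 = 0
W- = 2.5 + 1 + 5 + 2.5 + 5 + 5 = 21
(Check: W+ + W- = 21 should equal n(n+1)/2 = 21.)
Step 4: Test statistic W = min(W+, W-) = 0.
Step 5: Ties in |d|, so use the tie-corrected normal approximation.
        E[W] = n(n+1)/4 = 6*7/4 = 10.5.
        Tie groups: |d|=6 (t=2), |d|=8 (t=3); sum(t^3 - t) = 30.
        Var[W] = n(n+1)(2n+1)/24 - sum(t^3-t)/48 = 546/24 - 30/48 = 22.125.
        z = (W - E[W]) / sqrt(Var[W]) = (0 - 10.5) / 4.7037 = -2.2323.
        Two-sided p = 2*Phi(z) = 0.025597.
Step 6: alpha = 0.1. reject H0.

W+ = 0, W- = 21, W = min = 0, p = 0.025597, reject H0.


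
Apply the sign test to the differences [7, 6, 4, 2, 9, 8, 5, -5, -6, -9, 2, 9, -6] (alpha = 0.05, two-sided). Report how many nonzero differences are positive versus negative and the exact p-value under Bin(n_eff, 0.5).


Step 1: Discard zero differences. Original n = 13; n_eff = number of nonzero differences = 13.
Nonzero differences (with sign): +7, +6, +4, +2, +9, +8, +5, -5, -6, -9, +2, +9, -6
Step 2: Count signs: positive = 9, negative = 4.
Step 3: Under H0: P(positive) = 0.5, so the number of positives S ~ Bin(13, 0.5).
Step 4: Two-sided exact p-value = sum of Bin(13,0.5) probabilities at or below the observed probability = 0.266846.
Step 5: alpha = 0.05. fail to reject H0.

n_eff = 13, pos = 9, neg = 4, p = 0.266846, fail to reject H0.


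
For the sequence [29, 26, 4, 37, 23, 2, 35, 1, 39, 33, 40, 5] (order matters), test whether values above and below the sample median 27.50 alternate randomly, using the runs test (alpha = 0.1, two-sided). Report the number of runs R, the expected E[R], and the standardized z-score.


Step 1: Compute median = 27.50; label A = above, B = below.
Labels in order: ABBABBABAAAB  (n_A = 6, n_B = 6)
Step 2: Count runs R = 8.
Step 3: Under H0 (random ordering), E[R] = 2*n_A*n_B/(n_A+n_B) + 1 = 2*6*6/12 + 1 = 7.0000.
        Var[R] = 2*n_A*n_B*(2*n_A*n_B - n_A - n_B) / ((n_A+n_B)^2 * (n_A+n_B-1)) = 4320/1584 = 2.7273.
        SD[R] = 1.6514.
Step 4: Continuity-corrected z = (R - 0.5 - E[R]) / SD[R] = (8 - 0.5 - 7.0000) / 1.6514 = 0.3028.
Step 5: Two-sided p-value via normal approximation = 2*(1 - Phi(|z|)) = 0.762069.
Step 6: alpha = 0.1. fail to reject H0.

R = 8, z = 0.3028, p = 0.762069, fail to reject H0.


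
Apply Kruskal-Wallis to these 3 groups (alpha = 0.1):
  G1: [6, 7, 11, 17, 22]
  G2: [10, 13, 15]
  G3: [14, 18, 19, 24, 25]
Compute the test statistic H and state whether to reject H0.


Step 1: Combine all N = 13 observations and assign midranks.
sorted (value, group, rank): (6,G1,1), (7,G1,2), (10,G2,3), (11,G1,4), (13,G2,5), (14,G3,6), (15,G2,7), (17,G1,8), (18,G3,9), (19,G3,10), (22,G1,11), (24,G3,12), (25,G3,13)
Step 2: Sum ranks within each group.
R_1 = 26 (n_1 = 5)
R_2 = 15 (n_2 = 3)
R_3 = 50 (n_3 = 5)
Step 3: H = 12/(N(N+1)) * sum(R_i^2/n_i) - 3(N+1)
     = 12/(13*14) * (26^2/5 + 15^2/3 + 50^2/5) - 3*14
     = 0.065934 * 710.2 - 42
     = 4.826374.
Step 4: No ties, so H is used without correction.
Step 5: Under H0, H ~ chi^2(2); p-value = 0.089530.
Step 6: alpha = 0.1. reject H0.

H = 4.8264, df = 2, p = 0.089530, reject H0.


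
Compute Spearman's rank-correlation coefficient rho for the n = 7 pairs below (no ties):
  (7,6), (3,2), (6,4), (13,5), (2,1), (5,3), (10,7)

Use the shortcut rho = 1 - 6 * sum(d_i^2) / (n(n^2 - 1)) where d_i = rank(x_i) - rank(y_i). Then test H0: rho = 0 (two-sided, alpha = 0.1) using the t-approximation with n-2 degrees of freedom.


Step 1: Rank x and y separately (midranks; no ties here).
rank(x): 7->5, 3->2, 6->4, 13->7, 2->1, 5->3, 10->6
rank(y): 6->6, 2->2, 4->4, 5->5, 1->1, 3->3, 7->7
Step 2: d_i = R_x(i) - R_y(i); compute d_i^2.
  (5-6)^2=1, (2-2)^2=0, (4-4)^2=0, (7-5)^2=4, (1-1)^2=0, (3-3)^2=0, (6-7)^2=1
sum(d^2) = 6.
Step 3: rho = 1 - 6*6 / (7*(7^2 - 1)) = 1 - 36/336 = 0.892857.
Step 4: Under H0, t = rho * sqrt((n-2)/(1-rho^2)) = 4.4333 ~ t(5).
Step 5: Two-sided p-value from the t-distribution with 5 df = 0.006807.
Step 6: alpha = 0.1. reject H0.

rho = 0.8929, p = 0.006807, reject H0 at alpha = 0.1.


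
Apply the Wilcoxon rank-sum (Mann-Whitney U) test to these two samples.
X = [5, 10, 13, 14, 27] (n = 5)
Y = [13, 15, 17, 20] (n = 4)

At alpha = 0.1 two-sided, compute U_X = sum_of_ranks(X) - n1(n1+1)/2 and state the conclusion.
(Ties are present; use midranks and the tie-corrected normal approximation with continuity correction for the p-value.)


Step 1: Combine and sort all 9 observations; assign midranks.
sorted (value, group): (5,X), (10,X), (13,X), (13,Y), (14,X), (15,Y), (17,Y), (20,Y), (27,X)
ranks: 5->1, 10->2, 13->3.5, 13->3.5, 14->5, 15->6, 17->7, 20->8, 27->9
Step 2: Rank sum for X: R1 = 1 + 2 + 3.5 + 5 + 9 = 20.5.
Step 3: U_X = R1 - n1(n1+1)/2 = 20.5 - 5*6/2 = 20.5 - 15 = 5.5.
       U_Y = n1*n2 - U_X = 20 - 5.5 = 14.5.
Step 4: Ties are present, so use the tie-corrected normal approximation (with continuity correction) for the p-value.
Step 5: p-value = 0.325163; compare to alpha = 0.1. fail to reject H0.

U_X = 5.5, p = 0.325163, fail to reject H0 at alpha = 0.1.


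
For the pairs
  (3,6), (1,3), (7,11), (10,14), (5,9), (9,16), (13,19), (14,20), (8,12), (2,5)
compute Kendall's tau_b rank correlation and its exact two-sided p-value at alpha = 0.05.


Step 1: Enumerate the 45 unordered pairs (i,j) with i<j and classify each by sign(x_j-x_i) * sign(y_j-y_i).
  (1,2):dx=-2,dy=-3->C; (1,3):dx=+4,dy=+5->C; (1,4):dx=+7,dy=+8->C; (1,5):dx=+2,dy=+3->C
  (1,6):dx=+6,dy=+10->C; (1,7):dx=+10,dy=+13->C; (1,8):dx=+11,dy=+14->C; (1,9):dx=+5,dy=+6->C
  (1,10):dx=-1,dy=-1->C; (2,3):dx=+6,dy=+8->C; (2,4):dx=+9,dy=+11->C; (2,5):dx=+4,dy=+6->C
  (2,6):dx=+8,dy=+13->C; (2,7):dx=+12,dy=+16->C; (2,8):dx=+13,dy=+17->C; (2,9):dx=+7,dy=+9->C
  (2,10):dx=+1,dy=+2->C; (3,4):dx=+3,dy=+3->C; (3,5):dx=-2,dy=-2->C; (3,6):dx=+2,dy=+5->C
  (3,7):dx=+6,dy=+8->C; (3,8):dx=+7,dy=+9->C; (3,9):dx=+1,dy=+1->C; (3,10):dx=-5,dy=-6->C
  (4,5):dx=-5,dy=-5->C; (4,6):dx=-1,dy=+2->D; (4,7):dx=+3,dy=+5->C; (4,8):dx=+4,dy=+6->C
  (4,9):dx=-2,dy=-2->C; (4,10):dx=-8,dy=-9->C; (5,6):dx=+4,dy=+7->C; (5,7):dx=+8,dy=+10->C
  (5,8):dx=+9,dy=+11->C; (5,9):dx=+3,dy=+3->C; (5,10):dx=-3,dy=-4->C; (6,7):dx=+4,dy=+3->C
  (6,8):dx=+5,dy=+4->C; (6,9):dx=-1,dy=-4->C; (6,10):dx=-7,dy=-11->C; (7,8):dx=+1,dy=+1->C
  (7,9):dx=-5,dy=-7->C; (7,10):dx=-11,dy=-14->C; (8,9):dx=-6,dy=-8->C; (8,10):dx=-12,dy=-15->C
  (9,10):dx=-6,dy=-7->C
Step 2: C = 44, D = 1, total pairs = 45.
Step 3: tau = (C - D)/(n(n-1)/2) = (44 - 1)/45 = 0.955556.
Step 4: Exact two-sided p-value (enumerate n! = 3628800 permutations of y under H0): p = 0.000006.
Step 5: alpha = 0.05. reject H0.

tau_b = 0.9556 (C=44, D=1), p = 0.000006, reject H0.


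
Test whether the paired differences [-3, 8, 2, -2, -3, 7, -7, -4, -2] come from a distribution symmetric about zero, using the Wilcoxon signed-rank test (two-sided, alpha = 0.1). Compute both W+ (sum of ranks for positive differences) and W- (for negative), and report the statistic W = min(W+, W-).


Step 1: Drop any zero differences (none here) and take |d_i|.
|d| = [3, 8, 2, 2, 3, 7, 7, 4, 2]
Step 2: Midrank |d_i| (ties get averaged ranks).
ranks: |3|->4.5, |8|->9, |2|->2, |2|->2, |3|->4.5, |7|->7.5, |7|->7.5, |4|->6, |2|->2
Step 3: Attach original signs; sum ranks with positive sign and with negative sign.
W+ = 9 + 2 + 7.5 = 18.5
W- = 4.5 + 2 + 4.5 + 7.5 + 6 + 2 = 26.5
(Check: W+ + W- = 45 should equal n(n+1)/2 = 45.)
Step 4: Test statistic W = min(W+, W-) = 18.5.
Step 5: Ties in |d|, so use the tie-corrected normal approximation.
        E[W] = n(n+1)/4 = 9*10/4 = 22.5.
        Tie groups: |d|=2 (t=3), |d|=3 (t=2), |d|=7 (t=2); sum(t^3 - t) = 36.
        Var[W] = n(n+1)(2n+1)/24 - sum(t^3-t)/48 = 1710/24 - 36/48 = 70.5.
        z = (W - E[W]) / sqrt(Var[W]) = (18.5 - 22.5) / 8.3964 = -0.4764.
        Two-sided p = 2*Phi(z) = 0.633794.
Step 6: alpha = 0.1. fail to reject H0.

W+ = 18.5, W- = 26.5, W = min = 18.5, p = 0.633794, fail to reject H0.


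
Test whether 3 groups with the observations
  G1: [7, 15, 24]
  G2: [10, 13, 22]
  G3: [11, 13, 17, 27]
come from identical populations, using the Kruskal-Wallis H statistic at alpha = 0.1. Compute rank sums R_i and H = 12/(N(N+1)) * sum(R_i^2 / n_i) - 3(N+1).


Step 1: Combine all N = 10 observations and assign midranks.
sorted (value, group, rank): (7,G1,1), (10,G2,2), (11,G3,3), (13,G2,4.5), (13,G3,4.5), (15,G1,6), (17,G3,7), (22,G2,8), (24,G1,9), (27,G3,10)
Step 2: Sum ranks within each group.
R_1 = 16 (n_1 = 3)
R_2 = 14.5 (n_2 = 3)
R_3 = 24.5 (n_3 = 4)
Step 3: H = 12/(N(N+1)) * sum(R_i^2/n_i) - 3(N+1)
     = 12/(10*11) * (16^2/3 + 14.5^2/3 + 24.5^2/4) - 3*11
     = 0.109091 * 305.479 - 33
     = 0.325000.
Step 4: Ties present; correction factor C = 1 - 6/(10^3 - 10) = 0.993939. Corrected H = 0.325000 / 0.993939 = 0.326982.
Step 5: Under H0, H ~ chi^2(2); p-value = 0.849174.
Step 6: alpha = 0.1. fail to reject H0.

H = 0.3270, df = 2, p = 0.849174, fail to reject H0.


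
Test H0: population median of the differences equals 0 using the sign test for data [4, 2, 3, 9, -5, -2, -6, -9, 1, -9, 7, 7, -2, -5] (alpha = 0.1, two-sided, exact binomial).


Step 1: Discard zero differences. Original n = 14; n_eff = number of nonzero differences = 14.
Nonzero differences (with sign): +4, +2, +3, +9, -5, -2, -6, -9, +1, -9, +7, +7, -2, -5
Step 2: Count signs: positive = 7, negative = 7.
Step 3: Under H0: P(positive) = 0.5, so the number of positives S ~ Bin(14, 0.5).
Step 4: Two-sided exact p-value = sum of Bin(14,0.5) probabilities at or below the observed probability = 1.000000.
Step 5: alpha = 0.1. fail to reject H0.

n_eff = 14, pos = 7, neg = 7, p = 1.000000, fail to reject H0.


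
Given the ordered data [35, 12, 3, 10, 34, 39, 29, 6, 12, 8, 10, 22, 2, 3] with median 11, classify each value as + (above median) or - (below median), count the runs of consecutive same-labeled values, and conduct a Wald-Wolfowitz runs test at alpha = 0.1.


Step 1: Compute median = 11; label A = above, B = below.
Labels in order: AABBAAABABBABB  (n_A = 7, n_B = 7)
Step 2: Count runs R = 8.
Step 3: Under H0 (random ordering), E[R] = 2*n_A*n_B/(n_A+n_B) + 1 = 2*7*7/14 + 1 = 8.0000.
        Var[R] = 2*n_A*n_B*(2*n_A*n_B - n_A - n_B) / ((n_A+n_B)^2 * (n_A+n_B-1)) = 8232/2548 = 3.2308.
        SD[R] = 1.7974.
Step 4: R = E[R], so z = 0 with no continuity correction.
Step 5: Two-sided p-value via normal approximation = 2*(1 - Phi(|z|)) = 1.000000.
Step 6: alpha = 0.1. fail to reject H0.

R = 8, z = 0.0000, p = 1.000000, fail to reject H0.


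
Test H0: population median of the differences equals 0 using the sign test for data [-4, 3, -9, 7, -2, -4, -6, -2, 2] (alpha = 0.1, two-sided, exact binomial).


Step 1: Discard zero differences. Original n = 9; n_eff = number of nonzero differences = 9.
Nonzero differences (with sign): -4, +3, -9, +7, -2, -4, -6, -2, +2
Step 2: Count signs: positive = 3, negative = 6.
Step 3: Under H0: P(positive) = 0.5, so the number of positives S ~ Bin(9, 0.5).
Step 4: Two-sided exact p-value = sum of Bin(9,0.5) probabilities at or below the observed probability = 0.507812.
Step 5: alpha = 0.1. fail to reject H0.

n_eff = 9, pos = 3, neg = 6, p = 0.507812, fail to reject H0.


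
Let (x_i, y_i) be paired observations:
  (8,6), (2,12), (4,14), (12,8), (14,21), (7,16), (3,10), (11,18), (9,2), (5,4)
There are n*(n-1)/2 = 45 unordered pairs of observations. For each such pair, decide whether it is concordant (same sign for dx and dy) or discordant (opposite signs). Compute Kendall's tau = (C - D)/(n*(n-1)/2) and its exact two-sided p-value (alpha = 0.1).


Step 1: Enumerate the 45 unordered pairs (i,j) with i<j and classify each by sign(x_j-x_i) * sign(y_j-y_i).
  (1,2):dx=-6,dy=+6->D; (1,3):dx=-4,dy=+8->D; (1,4):dx=+4,dy=+2->C; (1,5):dx=+6,dy=+15->C
  (1,6):dx=-1,dy=+10->D; (1,7):dx=-5,dy=+4->D; (1,8):dx=+3,dy=+12->C; (1,9):dx=+1,dy=-4->D
  (1,10):dx=-3,dy=-2->C; (2,3):dx=+2,dy=+2->C; (2,4):dx=+10,dy=-4->D; (2,5):dx=+12,dy=+9->C
  (2,6):dx=+5,dy=+4->C; (2,7):dx=+1,dy=-2->D; (2,8):dx=+9,dy=+6->C; (2,9):dx=+7,dy=-10->D
  (2,10):dx=+3,dy=-8->D; (3,4):dx=+8,dy=-6->D; (3,5):dx=+10,dy=+7->C; (3,6):dx=+3,dy=+2->C
  (3,7):dx=-1,dy=-4->C; (3,8):dx=+7,dy=+4->C; (3,9):dx=+5,dy=-12->D; (3,10):dx=+1,dy=-10->D
  (4,5):dx=+2,dy=+13->C; (4,6):dx=-5,dy=+8->D; (4,7):dx=-9,dy=+2->D; (4,8):dx=-1,dy=+10->D
  (4,9):dx=-3,dy=-6->C; (4,10):dx=-7,dy=-4->C; (5,6):dx=-7,dy=-5->C; (5,7):dx=-11,dy=-11->C
  (5,8):dx=-3,dy=-3->C; (5,9):dx=-5,dy=-19->C; (5,10):dx=-9,dy=-17->C; (6,7):dx=-4,dy=-6->C
  (6,8):dx=+4,dy=+2->C; (6,9):dx=+2,dy=-14->D; (6,10):dx=-2,dy=-12->C; (7,8):dx=+8,dy=+8->C
  (7,9):dx=+6,dy=-8->D; (7,10):dx=+2,dy=-6->D; (8,9):dx=-2,dy=-16->C; (8,10):dx=-6,dy=-14->C
  (9,10):dx=-4,dy=+2->D
Step 2: C = 26, D = 19, total pairs = 45.
Step 3: tau = (C - D)/(n(n-1)/2) = (26 - 19)/45 = 0.155556.
Step 4: Exact two-sided p-value (enumerate n! = 3628800 permutations of y under H0): p = 0.600654.
Step 5: alpha = 0.1. fail to reject H0.

tau_b = 0.1556 (C=26, D=19), p = 0.600654, fail to reject H0.


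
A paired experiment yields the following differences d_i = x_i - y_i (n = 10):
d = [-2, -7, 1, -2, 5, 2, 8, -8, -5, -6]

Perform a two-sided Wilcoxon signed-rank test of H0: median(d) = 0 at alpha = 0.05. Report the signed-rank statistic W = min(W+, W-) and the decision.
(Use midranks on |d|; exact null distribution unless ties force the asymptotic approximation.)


Step 1: Drop any zero differences (none here) and take |d_i|.
|d| = [2, 7, 1, 2, 5, 2, 8, 8, 5, 6]
Step 2: Midrank |d_i| (ties get averaged ranks).
ranks: |2|->3, |7|->8, |1|->1, |2|->3, |5|->5.5, |2|->3, |8|->9.5, |8|->9.5, |5|->5.5, |6|->7
Step 3: Attach original signs; sum ranks with positive sign and with negative sign.
W+ = 1 + 5.5 + 3 + 9.5 = 19
W- = 3 + 8 + 3 + 9.5 + 5.5 + 7 = 36
(Check: W+ + W- = 55 should equal n(n+1)/2 = 55.)
Step 4: Test statistic W = min(W+, W-) = 19.
Step 5: Ties in |d|, so use the tie-corrected normal approximation.
        E[W] = n(n+1)/4 = 10*11/4 = 27.5.
        Tie groups: |d|=2 (t=3), |d|=5 (t=2), |d|=8 (t=2); sum(t^3 - t) = 36.
        Var[W] = n(n+1)(2n+1)/24 - sum(t^3-t)/48 = 2310/24 - 36/48 = 95.5.
        z = (W - E[W]) / sqrt(Var[W]) = (19 - 27.5) / 9.7724 = -0.8698.
        Two-sided p = 2*Phi(z) = 0.384412.
Step 6: alpha = 0.05. fail to reject H0.

W+ = 19, W- = 36, W = min = 19, p = 0.384412, fail to reject H0.


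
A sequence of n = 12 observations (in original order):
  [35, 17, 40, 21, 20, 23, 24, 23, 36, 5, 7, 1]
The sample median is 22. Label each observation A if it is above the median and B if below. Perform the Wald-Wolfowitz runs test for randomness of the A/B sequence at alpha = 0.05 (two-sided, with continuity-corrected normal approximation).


Step 1: Compute median = 22; label A = above, B = below.
Labels in order: ABABBAAAABBB  (n_A = 6, n_B = 6)
Step 2: Count runs R = 6.
Step 3: Under H0 (random ordering), E[R] = 2*n_A*n_B/(n_A+n_B) + 1 = 2*6*6/12 + 1 = 7.0000.
        Var[R] = 2*n_A*n_B*(2*n_A*n_B - n_A - n_B) / ((n_A+n_B)^2 * (n_A+n_B-1)) = 4320/1584 = 2.7273.
        SD[R] = 1.6514.
Step 4: Continuity-corrected z = (R + 0.5 - E[R]) / SD[R] = (6 + 0.5 - 7.0000) / 1.6514 = -0.3028.
Step 5: Two-sided p-value via normal approximation = 2*(1 - Phi(|z|)) = 0.762069.
Step 6: alpha = 0.05. fail to reject H0.

R = 6, z = -0.3028, p = 0.762069, fail to reject H0.


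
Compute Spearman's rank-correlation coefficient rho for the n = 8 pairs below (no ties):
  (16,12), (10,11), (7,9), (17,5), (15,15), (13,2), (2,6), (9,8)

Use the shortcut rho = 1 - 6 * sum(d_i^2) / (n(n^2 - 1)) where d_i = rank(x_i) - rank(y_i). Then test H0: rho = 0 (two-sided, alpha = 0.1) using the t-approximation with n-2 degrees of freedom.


Step 1: Rank x and y separately (midranks; no ties here).
rank(x): 16->7, 10->4, 7->2, 17->8, 15->6, 13->5, 2->1, 9->3
rank(y): 12->7, 11->6, 9->5, 5->2, 15->8, 2->1, 6->3, 8->4
Step 2: d_i = R_x(i) - R_y(i); compute d_i^2.
  (7-7)^2=0, (4-6)^2=4, (2-5)^2=9, (8-2)^2=36, (6-8)^2=4, (5-1)^2=16, (1-3)^2=4, (3-4)^2=1
sum(d^2) = 74.
Step 3: rho = 1 - 6*74 / (8*(8^2 - 1)) = 1 - 444/504 = 0.119048.
Step 4: Under H0, t = rho * sqrt((n-2)/(1-rho^2)) = 0.2937 ~ t(6).
Step 5: Two-sided p-value from the t-distribution with 6 df = 0.778886.
Step 6: alpha = 0.1. fail to reject H0.

rho = 0.1190, p = 0.778886, fail to reject H0 at alpha = 0.1.


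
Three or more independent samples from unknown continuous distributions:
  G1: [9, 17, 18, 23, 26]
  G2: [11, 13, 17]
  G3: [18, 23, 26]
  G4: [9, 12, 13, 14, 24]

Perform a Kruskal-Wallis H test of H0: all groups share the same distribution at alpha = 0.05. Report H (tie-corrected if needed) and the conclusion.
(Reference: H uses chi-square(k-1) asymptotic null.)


Step 1: Combine all N = 16 observations and assign midranks.
sorted (value, group, rank): (9,G1,1.5), (9,G4,1.5), (11,G2,3), (12,G4,4), (13,G2,5.5), (13,G4,5.5), (14,G4,7), (17,G1,8.5), (17,G2,8.5), (18,G1,10.5), (18,G3,10.5), (23,G1,12.5), (23,G3,12.5), (24,G4,14), (26,G1,15.5), (26,G3,15.5)
Step 2: Sum ranks within each group.
R_1 = 48.5 (n_1 = 5)
R_2 = 17 (n_2 = 3)
R_3 = 38.5 (n_3 = 3)
R_4 = 32 (n_4 = 5)
Step 3: H = 12/(N(N+1)) * sum(R_i^2/n_i) - 3(N+1)
     = 12/(16*17) * (48.5^2/5 + 17^2/3 + 38.5^2/3 + 32^2/5) - 3*17
     = 0.044118 * 1265.67 - 51
     = 4.838235.
Step 4: Ties present; correction factor C = 1 - 36/(16^3 - 16) = 0.991176. Corrected H = 4.838235 / 0.991176 = 4.881306.
Step 5: Under H0, H ~ chi^2(3); p-value = 0.180698.
Step 6: alpha = 0.05. fail to reject H0.

H = 4.8813, df = 3, p = 0.180698, fail to reject H0.


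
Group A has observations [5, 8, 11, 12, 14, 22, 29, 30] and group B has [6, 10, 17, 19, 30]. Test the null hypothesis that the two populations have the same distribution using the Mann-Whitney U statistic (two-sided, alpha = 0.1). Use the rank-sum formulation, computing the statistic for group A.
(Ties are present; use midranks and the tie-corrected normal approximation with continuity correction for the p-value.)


Step 1: Combine and sort all 13 observations; assign midranks.
sorted (value, group): (5,X), (6,Y), (8,X), (10,Y), (11,X), (12,X), (14,X), (17,Y), (19,Y), (22,X), (29,X), (30,X), (30,Y)
ranks: 5->1, 6->2, 8->3, 10->4, 11->5, 12->6, 14->7, 17->8, 19->9, 22->10, 29->11, 30->12.5, 30->12.5
Step 2: Rank sum for X: R1 = 1 + 3 + 5 + 6 + 7 + 10 + 11 + 12.5 = 55.5.
Step 3: U_X = R1 - n1(n1+1)/2 = 55.5 - 8*9/2 = 55.5 - 36 = 19.5.
       U_Y = n1*n2 - U_X = 40 - 19.5 = 20.5.
Step 4: Ties are present, so use the tie-corrected normal approximation (with continuity correction) for the p-value.
Step 5: p-value = 1.000000; compare to alpha = 0.1. fail to reject H0.

U_X = 19.5, p = 1.000000, fail to reject H0 at alpha = 0.1.


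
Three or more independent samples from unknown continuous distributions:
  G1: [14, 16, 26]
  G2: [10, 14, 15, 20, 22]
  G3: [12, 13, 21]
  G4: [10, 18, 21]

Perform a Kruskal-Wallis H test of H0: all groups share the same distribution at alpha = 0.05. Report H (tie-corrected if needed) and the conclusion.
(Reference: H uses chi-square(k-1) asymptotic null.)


Step 1: Combine all N = 14 observations and assign midranks.
sorted (value, group, rank): (10,G2,1.5), (10,G4,1.5), (12,G3,3), (13,G3,4), (14,G1,5.5), (14,G2,5.5), (15,G2,7), (16,G1,8), (18,G4,9), (20,G2,10), (21,G3,11.5), (21,G4,11.5), (22,G2,13), (26,G1,14)
Step 2: Sum ranks within each group.
R_1 = 27.5 (n_1 = 3)
R_2 = 37 (n_2 = 5)
R_3 = 18.5 (n_3 = 3)
R_4 = 22 (n_4 = 3)
Step 3: H = 12/(N(N+1)) * sum(R_i^2/n_i) - 3(N+1)
     = 12/(14*15) * (27.5^2/3 + 37^2/5 + 18.5^2/3 + 22^2/3) - 3*15
     = 0.057143 * 801.3 - 45
     = 0.788571.
Step 4: Ties present; correction factor C = 1 - 18/(14^3 - 14) = 0.993407. Corrected H = 0.788571 / 0.993407 = 0.793805.
Step 5: Under H0, H ~ chi^2(3); p-value = 0.850948.
Step 6: alpha = 0.05. fail to reject H0.

H = 0.7938, df = 3, p = 0.850948, fail to reject H0.


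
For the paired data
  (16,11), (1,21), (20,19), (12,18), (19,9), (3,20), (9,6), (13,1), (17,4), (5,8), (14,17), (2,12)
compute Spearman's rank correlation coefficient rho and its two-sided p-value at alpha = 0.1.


Step 1: Rank x and y separately (midranks; no ties here).
rank(x): 16->9, 1->1, 20->12, 12->6, 19->11, 3->3, 9->5, 13->7, 17->10, 5->4, 14->8, 2->2
rank(y): 11->6, 21->12, 19->10, 18->9, 9->5, 20->11, 6->3, 1->1, 4->2, 8->4, 17->8, 12->7
Step 2: d_i = R_x(i) - R_y(i); compute d_i^2.
  (9-6)^2=9, (1-12)^2=121, (12-10)^2=4, (6-9)^2=9, (11-5)^2=36, (3-11)^2=64, (5-3)^2=4, (7-1)^2=36, (10-2)^2=64, (4-4)^2=0, (8-8)^2=0, (2-7)^2=25
sum(d^2) = 372.
Step 3: rho = 1 - 6*372 / (12*(12^2 - 1)) = 1 - 2232/1716 = -0.300699.
Step 4: Under H0, t = rho * sqrt((n-2)/(1-rho^2)) = -0.9970 ~ t(10).
Step 5: Two-sided p-value from the t-distribution with 10 df = 0.342260.
Step 6: alpha = 0.1. fail to reject H0.

rho = -0.3007, p = 0.342260, fail to reject H0 at alpha = 0.1.


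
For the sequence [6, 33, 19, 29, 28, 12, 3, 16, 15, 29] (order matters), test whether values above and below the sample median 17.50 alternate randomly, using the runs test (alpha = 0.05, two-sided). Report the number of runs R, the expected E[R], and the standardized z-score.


Step 1: Compute median = 17.50; label A = above, B = below.
Labels in order: BAAAABBBBA  (n_A = 5, n_B = 5)
Step 2: Count runs R = 4.
Step 3: Under H0 (random ordering), E[R] = 2*n_A*n_B/(n_A+n_B) + 1 = 2*5*5/10 + 1 = 6.0000.
        Var[R] = 2*n_A*n_B*(2*n_A*n_B - n_A - n_B) / ((n_A+n_B)^2 * (n_A+n_B-1)) = 2000/900 = 2.2222.
        SD[R] = 1.4907.
Step 4: Continuity-corrected z = (R + 0.5 - E[R]) / SD[R] = (4 + 0.5 - 6.0000) / 1.4907 = -1.0062.
Step 5: Two-sided p-value via normal approximation = 2*(1 - Phi(|z|)) = 0.314305.
Step 6: alpha = 0.05. fail to reject H0.

R = 4, z = -1.0062, p = 0.314305, fail to reject H0.


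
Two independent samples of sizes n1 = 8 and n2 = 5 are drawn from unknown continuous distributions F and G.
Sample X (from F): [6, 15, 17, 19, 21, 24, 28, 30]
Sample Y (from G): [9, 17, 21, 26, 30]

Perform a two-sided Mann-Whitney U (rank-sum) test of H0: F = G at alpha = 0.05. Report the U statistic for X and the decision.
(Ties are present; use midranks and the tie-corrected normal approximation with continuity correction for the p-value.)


Step 1: Combine and sort all 13 observations; assign midranks.
sorted (value, group): (6,X), (9,Y), (15,X), (17,X), (17,Y), (19,X), (21,X), (21,Y), (24,X), (26,Y), (28,X), (30,X), (30,Y)
ranks: 6->1, 9->2, 15->3, 17->4.5, 17->4.5, 19->6, 21->7.5, 21->7.5, 24->9, 26->10, 28->11, 30->12.5, 30->12.5
Step 2: Rank sum for X: R1 = 1 + 3 + 4.5 + 6 + 7.5 + 9 + 11 + 12.5 = 54.5.
Step 3: U_X = R1 - n1(n1+1)/2 = 54.5 - 8*9/2 = 54.5 - 36 = 18.5.
       U_Y = n1*n2 - U_X = 40 - 18.5 = 21.5.
Step 4: Ties are present, so use the tie-corrected normal approximation (with continuity correction) for the p-value.
Step 5: p-value = 0.883138; compare to alpha = 0.05. fail to reject H0.

U_X = 18.5, p = 0.883138, fail to reject H0 at alpha = 0.05.


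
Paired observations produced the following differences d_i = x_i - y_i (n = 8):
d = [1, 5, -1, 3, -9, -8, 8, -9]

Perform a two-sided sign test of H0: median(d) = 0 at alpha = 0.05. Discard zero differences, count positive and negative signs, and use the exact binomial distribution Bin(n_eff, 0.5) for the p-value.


Step 1: Discard zero differences. Original n = 8; n_eff = number of nonzero differences = 8.
Nonzero differences (with sign): +1, +5, -1, +3, -9, -8, +8, -9
Step 2: Count signs: positive = 4, negative = 4.
Step 3: Under H0: P(positive) = 0.5, so the number of positives S ~ Bin(8, 0.5).
Step 4: Two-sided exact p-value = sum of Bin(8,0.5) probabilities at or below the observed probability = 1.000000.
Step 5: alpha = 0.05. fail to reject H0.

n_eff = 8, pos = 4, neg = 4, p = 1.000000, fail to reject H0.


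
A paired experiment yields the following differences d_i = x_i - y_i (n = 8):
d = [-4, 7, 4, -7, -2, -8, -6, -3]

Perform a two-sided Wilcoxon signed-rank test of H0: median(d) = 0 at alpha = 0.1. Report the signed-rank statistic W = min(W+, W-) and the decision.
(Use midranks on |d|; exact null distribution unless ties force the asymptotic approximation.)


Step 1: Drop any zero differences (none here) and take |d_i|.
|d| = [4, 7, 4, 7, 2, 8, 6, 3]
Step 2: Midrank |d_i| (ties get averaged ranks).
ranks: |4|->3.5, |7|->6.5, |4|->3.5, |7|->6.5, |2|->1, |8|->8, |6|->5, |3|->2
Step 3: Attach original signs; sum ranks with positive sign and with negative sign.
W+ = 6.5 + 3.5 = 10
W- = 3.5 + 6.5 + 1 + 8 + 5 + 2 = 26
(Check: W+ + W- = 36 should equal n(n+1)/2 = 36.)
Step 4: Test statistic W = min(W+, W-) = 10.
Step 5: Ties in |d|, so use the tie-corrected normal approximation.
        E[W] = n(n+1)/4 = 8*9/4 = 18.
        Tie groups: |d|=4 (t=2), |d|=7 (t=2); sum(t^3 - t) = 12.
        Var[W] = n(n+1)(2n+1)/24 - sum(t^3-t)/48 = 1224/24 - 12/48 = 50.75.
        z = (W - E[W]) / sqrt(Var[W]) = (10 - 18) / 7.1239 = -1.1230.
        Two-sided p = 2*Phi(z) = 0.261446.
Step 6: alpha = 0.1. fail to reject H0.

W+ = 10, W- = 26, W = min = 10, p = 0.261446, fail to reject H0.


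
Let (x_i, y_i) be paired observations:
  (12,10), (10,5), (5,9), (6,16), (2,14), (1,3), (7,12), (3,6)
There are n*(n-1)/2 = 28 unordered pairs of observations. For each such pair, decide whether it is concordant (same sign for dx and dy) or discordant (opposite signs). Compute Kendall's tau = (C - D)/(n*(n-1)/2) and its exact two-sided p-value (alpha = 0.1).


Step 1: Enumerate the 28 unordered pairs (i,j) with i<j and classify each by sign(x_j-x_i) * sign(y_j-y_i).
  (1,2):dx=-2,dy=-5->C; (1,3):dx=-7,dy=-1->C; (1,4):dx=-6,dy=+6->D; (1,5):dx=-10,dy=+4->D
  (1,6):dx=-11,dy=-7->C; (1,7):dx=-5,dy=+2->D; (1,8):dx=-9,dy=-4->C; (2,3):dx=-5,dy=+4->D
  (2,4):dx=-4,dy=+11->D; (2,5):dx=-8,dy=+9->D; (2,6):dx=-9,dy=-2->C; (2,7):dx=-3,dy=+7->D
  (2,8):dx=-7,dy=+1->D; (3,4):dx=+1,dy=+7->C; (3,5):dx=-3,dy=+5->D; (3,6):dx=-4,dy=-6->C
  (3,7):dx=+2,dy=+3->C; (3,8):dx=-2,dy=-3->C; (4,5):dx=-4,dy=-2->C; (4,6):dx=-5,dy=-13->C
  (4,7):dx=+1,dy=-4->D; (4,8):dx=-3,dy=-10->C; (5,6):dx=-1,dy=-11->C; (5,7):dx=+5,dy=-2->D
  (5,8):dx=+1,dy=-8->D; (6,7):dx=+6,dy=+9->C; (6,8):dx=+2,dy=+3->C; (7,8):dx=-4,dy=-6->C
Step 2: C = 16, D = 12, total pairs = 28.
Step 3: tau = (C - D)/(n(n-1)/2) = (16 - 12)/28 = 0.142857.
Step 4: Exact two-sided p-value (enumerate n! = 40320 permutations of y under H0): p = 0.719544.
Step 5: alpha = 0.1. fail to reject H0.

tau_b = 0.1429 (C=16, D=12), p = 0.719544, fail to reject H0.


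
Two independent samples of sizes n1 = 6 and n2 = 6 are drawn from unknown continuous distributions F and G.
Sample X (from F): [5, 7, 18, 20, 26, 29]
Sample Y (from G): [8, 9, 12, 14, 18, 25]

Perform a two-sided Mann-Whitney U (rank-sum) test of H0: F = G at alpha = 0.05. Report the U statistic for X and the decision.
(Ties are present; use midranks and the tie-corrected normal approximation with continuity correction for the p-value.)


Step 1: Combine and sort all 12 observations; assign midranks.
sorted (value, group): (5,X), (7,X), (8,Y), (9,Y), (12,Y), (14,Y), (18,X), (18,Y), (20,X), (25,Y), (26,X), (29,X)
ranks: 5->1, 7->2, 8->3, 9->4, 12->5, 14->6, 18->7.5, 18->7.5, 20->9, 25->10, 26->11, 29->12
Step 2: Rank sum for X: R1 = 1 + 2 + 7.5 + 9 + 11 + 12 = 42.5.
Step 3: U_X = R1 - n1(n1+1)/2 = 42.5 - 6*7/2 = 42.5 - 21 = 21.5.
       U_Y = n1*n2 - U_X = 36 - 21.5 = 14.5.
Step 4: Ties are present, so use the tie-corrected normal approximation (with continuity correction) for the p-value.
Step 5: p-value = 0.630356; compare to alpha = 0.05. fail to reject H0.

U_X = 21.5, p = 0.630356, fail to reject H0 at alpha = 0.05.


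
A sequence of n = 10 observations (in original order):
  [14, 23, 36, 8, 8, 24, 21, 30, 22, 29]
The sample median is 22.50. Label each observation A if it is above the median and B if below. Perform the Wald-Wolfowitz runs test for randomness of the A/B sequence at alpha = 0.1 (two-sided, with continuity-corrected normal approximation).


Step 1: Compute median = 22.50; label A = above, B = below.
Labels in order: BAABBABABA  (n_A = 5, n_B = 5)
Step 2: Count runs R = 8.
Step 3: Under H0 (random ordering), E[R] = 2*n_A*n_B/(n_A+n_B) + 1 = 2*5*5/10 + 1 = 6.0000.
        Var[R] = 2*n_A*n_B*(2*n_A*n_B - n_A - n_B) / ((n_A+n_B)^2 * (n_A+n_B-1)) = 2000/900 = 2.2222.
        SD[R] = 1.4907.
Step 4: Continuity-corrected z = (R - 0.5 - E[R]) / SD[R] = (8 - 0.5 - 6.0000) / 1.4907 = 1.0062.
Step 5: Two-sided p-value via normal approximation = 2*(1 - Phi(|z|)) = 0.314305.
Step 6: alpha = 0.1. fail to reject H0.

R = 8, z = 1.0062, p = 0.314305, fail to reject H0.


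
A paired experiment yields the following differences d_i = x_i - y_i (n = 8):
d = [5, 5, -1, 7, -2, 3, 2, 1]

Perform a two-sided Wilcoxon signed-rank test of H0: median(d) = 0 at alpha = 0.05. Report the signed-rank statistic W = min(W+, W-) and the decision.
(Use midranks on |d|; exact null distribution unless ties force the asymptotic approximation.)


Step 1: Drop any zero differences (none here) and take |d_i|.
|d| = [5, 5, 1, 7, 2, 3, 2, 1]
Step 2: Midrank |d_i| (ties get averaged ranks).
ranks: |5|->6.5, |5|->6.5, |1|->1.5, |7|->8, |2|->3.5, |3|->5, |2|->3.5, |1|->1.5
Step 3: Attach original signs; sum ranks with positive sign and with negative sign.
W+ = 6.5 + 6.5 + 8 + 5 + 3.5 + 1.5 = 31
W- = 1.5 + 3.5 = 5
(Check: W+ + W- = 36 should equal n(n+1)/2 = 36.)
Step 4: Test statistic W = min(W+, W-) = 5.
Step 5: Ties in |d|, so use the tie-corrected normal approximation.
        E[W] = n(n+1)/4 = 8*9/4 = 18.
        Tie groups: |d|=1 (t=2), |d|=2 (t=2), |d|=5 (t=2); sum(t^3 - t) = 18.
        Var[W] = n(n+1)(2n+1)/24 - sum(t^3-t)/48 = 1224/24 - 18/48 = 50.625.
        z = (W - E[W]) / sqrt(Var[W]) = (5 - 18) / 7.1151 = -1.8271.
        Two-sided p = 2*Phi(z) = 0.067686.
Step 6: alpha = 0.05. fail to reject H0.

W+ = 31, W- = 5, W = min = 5, p = 0.067686, fail to reject H0.


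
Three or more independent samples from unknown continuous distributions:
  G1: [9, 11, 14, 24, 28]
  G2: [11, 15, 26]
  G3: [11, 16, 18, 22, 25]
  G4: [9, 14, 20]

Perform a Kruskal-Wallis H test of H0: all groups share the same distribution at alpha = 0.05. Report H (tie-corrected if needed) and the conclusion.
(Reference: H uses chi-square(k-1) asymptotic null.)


Step 1: Combine all N = 16 observations and assign midranks.
sorted (value, group, rank): (9,G1,1.5), (9,G4,1.5), (11,G1,4), (11,G2,4), (11,G3,4), (14,G1,6.5), (14,G4,6.5), (15,G2,8), (16,G3,9), (18,G3,10), (20,G4,11), (22,G3,12), (24,G1,13), (25,G3,14), (26,G2,15), (28,G1,16)
Step 2: Sum ranks within each group.
R_1 = 41 (n_1 = 5)
R_2 = 27 (n_2 = 3)
R_3 = 49 (n_3 = 5)
R_4 = 19 (n_4 = 3)
Step 3: H = 12/(N(N+1)) * sum(R_i^2/n_i) - 3(N+1)
     = 12/(16*17) * (41^2/5 + 27^2/3 + 49^2/5 + 19^2/3) - 3*17
     = 0.044118 * 1179.73 - 51
     = 1.047059.
Step 4: Ties present; correction factor C = 1 - 36/(16^3 - 16) = 0.991176. Corrected H = 1.047059 / 0.991176 = 1.056380.
Step 5: Under H0, H ~ chi^2(3); p-value = 0.787613.
Step 6: alpha = 0.05. fail to reject H0.

H = 1.0564, df = 3, p = 0.787613, fail to reject H0.


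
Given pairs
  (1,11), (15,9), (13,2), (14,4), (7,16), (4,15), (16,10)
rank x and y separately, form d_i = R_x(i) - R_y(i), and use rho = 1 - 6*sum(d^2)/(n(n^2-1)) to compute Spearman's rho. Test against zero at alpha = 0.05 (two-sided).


Step 1: Rank x and y separately (midranks; no ties here).
rank(x): 1->1, 15->6, 13->4, 14->5, 7->3, 4->2, 16->7
rank(y): 11->5, 9->3, 2->1, 4->2, 16->7, 15->6, 10->4
Step 2: d_i = R_x(i) - R_y(i); compute d_i^2.
  (1-5)^2=16, (6-3)^2=9, (4-1)^2=9, (5-2)^2=9, (3-7)^2=16, (2-6)^2=16, (7-4)^2=9
sum(d^2) = 84.
Step 3: rho = 1 - 6*84 / (7*(7^2 - 1)) = 1 - 504/336 = -0.500000.
Step 4: Under H0, t = rho * sqrt((n-2)/(1-rho^2)) = -1.2910 ~ t(5).
Step 5: Two-sided p-value from the t-distribution with 5 df = 0.253170.
Step 6: alpha = 0.05. fail to reject H0.

rho = -0.5000, p = 0.253170, fail to reject H0 at alpha = 0.05.


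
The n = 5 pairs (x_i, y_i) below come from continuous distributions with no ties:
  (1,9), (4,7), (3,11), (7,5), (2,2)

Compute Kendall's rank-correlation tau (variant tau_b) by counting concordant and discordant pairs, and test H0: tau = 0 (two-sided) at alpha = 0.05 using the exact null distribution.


Step 1: Enumerate the 10 unordered pairs (i,j) with i<j and classify each by sign(x_j-x_i) * sign(y_j-y_i).
  (1,2):dx=+3,dy=-2->D; (1,3):dx=+2,dy=+2->C; (1,4):dx=+6,dy=-4->D; (1,5):dx=+1,dy=-7->D
  (2,3):dx=-1,dy=+4->D; (2,4):dx=+3,dy=-2->D; (2,5):dx=-2,dy=-5->C; (3,4):dx=+4,dy=-6->D
  (3,5):dx=-1,dy=-9->C; (4,5):dx=-5,dy=-3->C
Step 2: C = 4, D = 6, total pairs = 10.
Step 3: tau = (C - D)/(n(n-1)/2) = (4 - 6)/10 = -0.200000.
Step 4: Exact two-sided p-value (enumerate n! = 120 permutations of y under H0): p = 0.816667.
Step 5: alpha = 0.05. fail to reject H0.

tau_b = -0.2000 (C=4, D=6), p = 0.816667, fail to reject H0.


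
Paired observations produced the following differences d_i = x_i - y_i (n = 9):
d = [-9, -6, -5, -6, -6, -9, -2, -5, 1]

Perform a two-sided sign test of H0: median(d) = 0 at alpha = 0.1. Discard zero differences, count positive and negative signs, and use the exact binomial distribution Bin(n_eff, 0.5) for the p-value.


Step 1: Discard zero differences. Original n = 9; n_eff = number of nonzero differences = 9.
Nonzero differences (with sign): -9, -6, -5, -6, -6, -9, -2, -5, +1
Step 2: Count signs: positive = 1, negative = 8.
Step 3: Under H0: P(positive) = 0.5, so the number of positives S ~ Bin(9, 0.5).
Step 4: Two-sided exact p-value = sum of Bin(9,0.5) probabilities at or below the observed probability = 0.039062.
Step 5: alpha = 0.1. reject H0.

n_eff = 9, pos = 1, neg = 8, p = 0.039062, reject H0.


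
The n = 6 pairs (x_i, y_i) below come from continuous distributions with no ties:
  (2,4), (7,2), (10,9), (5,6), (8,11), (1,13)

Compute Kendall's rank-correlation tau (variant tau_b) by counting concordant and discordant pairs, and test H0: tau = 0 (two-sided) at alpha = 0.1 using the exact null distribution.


Step 1: Enumerate the 15 unordered pairs (i,j) with i<j and classify each by sign(x_j-x_i) * sign(y_j-y_i).
  (1,2):dx=+5,dy=-2->D; (1,3):dx=+8,dy=+5->C; (1,4):dx=+3,dy=+2->C; (1,5):dx=+6,dy=+7->C
  (1,6):dx=-1,dy=+9->D; (2,3):dx=+3,dy=+7->C; (2,4):dx=-2,dy=+4->D; (2,5):dx=+1,dy=+9->C
  (2,6):dx=-6,dy=+11->D; (3,4):dx=-5,dy=-3->C; (3,5):dx=-2,dy=+2->D; (3,6):dx=-9,dy=+4->D
  (4,5):dx=+3,dy=+5->C; (4,6):dx=-4,dy=+7->D; (5,6):dx=-7,dy=+2->D
Step 2: C = 7, D = 8, total pairs = 15.
Step 3: tau = (C - D)/(n(n-1)/2) = (7 - 8)/15 = -0.066667.
Step 4: Exact two-sided p-value (enumerate n! = 720 permutations of y under H0): p = 1.000000.
Step 5: alpha = 0.1. fail to reject H0.

tau_b = -0.0667 (C=7, D=8), p = 1.000000, fail to reject H0.
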